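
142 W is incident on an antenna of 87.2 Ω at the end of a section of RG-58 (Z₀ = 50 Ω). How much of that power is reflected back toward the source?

P_reflected ≈ 10.4 W

Γ = (87.2 − 50)/(87.2 + 50) = 0.271
|Γ|² = 0.0735
P_refl = |Γ|²·P_inc = 10.4 W, P_del = (1 − |Γ|²)·P_inc = 132 W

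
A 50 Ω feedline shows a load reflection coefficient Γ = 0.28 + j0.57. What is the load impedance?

Z_L ≈ 35.4 + j67.6 Ω

Z_L = Z_0·(1 + Γ)/(1 − Γ) = 50·(1.28 + j0.57)/(0.72 − j0.57)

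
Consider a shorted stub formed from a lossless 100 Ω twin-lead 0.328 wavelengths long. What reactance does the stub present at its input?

βl = 2π × 0.328 = 118°
tan(βl) = -1.87
For a shorted stub, Z_in = jZ_0·tan(βl)

X_in ≈ -187 Ω (capacitive)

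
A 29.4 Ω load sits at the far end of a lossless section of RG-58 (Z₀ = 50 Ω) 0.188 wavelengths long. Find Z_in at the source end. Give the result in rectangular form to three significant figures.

Z_in ≈ 66.8 + j26.1 Ω

βl = 2π × 0.188 = 67.7°
tan(βl) = tan(67.7°) = 2.44
Z_in = Z_0·(Z_L + jZ_0·tanβl)/(Z_0 + jZ_L·tanβl)
     = 50·(29.4 + j122)/(50 + j71.6)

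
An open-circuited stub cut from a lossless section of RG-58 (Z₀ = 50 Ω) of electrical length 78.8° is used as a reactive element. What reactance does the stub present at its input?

X_in ≈ -9.9 Ω (capacitive)

tan(βl) = 5.05
For an open-circuited stub, Z_in = −jZ_0·cot(βl) = −jZ_0/tan(βl)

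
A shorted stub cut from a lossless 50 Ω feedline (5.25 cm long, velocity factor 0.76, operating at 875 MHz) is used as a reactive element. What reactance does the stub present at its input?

X_in ≈ 159 Ω (inductive)

λ = v/f = 0.76·c / 875 MHz = 0.261 m
βl = 2π·l/λ = 2π × 0.201 = 72.5°
tan(βl) = 3.18
For a shorted stub, Z_in = jZ_0·tan(βl)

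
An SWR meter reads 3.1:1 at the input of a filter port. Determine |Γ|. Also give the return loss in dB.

|Γ| ≈ 0.512; return loss ≈ 5.81 dB

|Γ| = (S − 1)/(S + 1) = (3.1 − 1)/(3.1 + 1) = 2.1/4.1
RL = −20·log₁₀|Γ| = −20·log₁₀(0.512)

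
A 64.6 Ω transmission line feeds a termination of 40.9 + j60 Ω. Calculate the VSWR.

VSWR ≈ 3.27

Γ = (Z_L − Z_0)/(Z_L + Z_0) = (-23.7 + j60)/(105.5 + j60)
|Γ| = 64.5/121 = 0.532
VSWR = (1 + |Γ|)/(1 − |Γ|) = 1.53/0.468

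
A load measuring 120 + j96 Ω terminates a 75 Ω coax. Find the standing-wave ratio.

Γ = (Z_L − Z_0)/(Z_L + Z_0) = (45 + j96)/(195 + j96)
|Γ| = 106/217 = 0.488
VSWR = (1 + |Γ|)/(1 − |Γ|) = 1.49/0.512

VSWR ≈ 2.9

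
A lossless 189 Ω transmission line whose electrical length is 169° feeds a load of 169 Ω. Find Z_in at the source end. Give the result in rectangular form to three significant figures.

tan(βl) = tan(169°) = -0.194
Z_in = Z_0·(Z_L + jZ_0·tanβl)/(Z_0 + jZ_L·tanβl)
     = 189·(169 − j36.7)/(189 − j32.9)

Z_in ≈ 170 − j7.15 Ω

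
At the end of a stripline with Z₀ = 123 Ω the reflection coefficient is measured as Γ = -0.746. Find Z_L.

Z_L ≈ 17.9 Ω

Z_L = Z_0·(1 + Γ)/(1 − Γ) = 123·(0.254)/(1.75)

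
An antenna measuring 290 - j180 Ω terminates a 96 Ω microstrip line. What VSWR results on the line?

VSWR ≈ 4.28

Γ = (Z_L − Z_0)/(Z_L + Z_0) = (194 − j180)/(386 − j180)
|Γ| = 265/426 = 0.621
VSWR = (1 + |Γ|)/(1 − |Γ|) = 1.62/0.379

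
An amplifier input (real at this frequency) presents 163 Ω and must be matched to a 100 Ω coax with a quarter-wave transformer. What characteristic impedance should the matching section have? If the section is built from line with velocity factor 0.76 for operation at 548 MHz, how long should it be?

Z_qwt ≈ 128 Ω; length ≈ 10.4 cm

Z_qwt = √(Z_0·R_L) = √(100 × 163) = √16300
λ = 0.76·c/f = 0.416 m, so l = λ/4 = 0.104 m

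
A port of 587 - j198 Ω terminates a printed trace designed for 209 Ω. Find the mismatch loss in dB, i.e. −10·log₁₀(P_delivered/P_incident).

mismatch loss ≈ 1.37 dB

Γ = (378 − j198)/(796 − j198), |Γ| = 0.52
|Γ|² = 0.271, so P_del/P_inc = 1 − |Γ|² = 0.729
ML = −10·log₁₀(1 − |Γ|²)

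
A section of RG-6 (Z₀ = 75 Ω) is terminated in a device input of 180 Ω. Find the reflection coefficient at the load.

Γ = 0.412

Γ = (Z_L − Z_0)/(Z_L + Z_0) = (180 − 75)/(180 + 75) = 105/255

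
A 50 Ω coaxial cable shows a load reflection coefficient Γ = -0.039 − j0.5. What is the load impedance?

Z_L = Z_0·(1 + Γ)/(1 − Γ) = 50·(0.961 − j0.5)/(1.04 + j0.5)

Z_L ≈ 28.1 − j37.6 Ω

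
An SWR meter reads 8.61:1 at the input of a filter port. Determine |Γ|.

|Γ| ≈ 0.792

|Γ| = (S − 1)/(S + 1) = (8.61 − 1)/(8.61 + 1) = 7.61/9.61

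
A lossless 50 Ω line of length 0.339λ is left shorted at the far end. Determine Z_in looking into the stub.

βl = 2π × 0.339 = 122°
tan(βl) = -1.6
For a shorted stub, Z_in = jZ_0·tan(βl)

Z_in ≈ −j79.9 Ω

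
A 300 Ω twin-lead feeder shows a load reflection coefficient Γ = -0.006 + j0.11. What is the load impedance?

Z_L ≈ 289 + j64.4 Ω

Z_L = Z_0·(1 + Γ)/(1 − Γ) = 300·(0.994 + j0.11)/(1.01 − j0.11)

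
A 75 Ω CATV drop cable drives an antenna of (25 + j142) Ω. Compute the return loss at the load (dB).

RL ≈ 1.24 dB

Γ = (-50 + j142)/(100 + j142), |Γ| = 0.867
RL = −20·log₁₀|Γ| = −20·log₁₀(0.867)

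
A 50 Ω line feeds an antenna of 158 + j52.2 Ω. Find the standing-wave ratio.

VSWR ≈ 3.54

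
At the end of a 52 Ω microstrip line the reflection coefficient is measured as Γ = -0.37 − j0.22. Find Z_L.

Z_L = Z_0·(1 + Γ)/(1 − Γ) = 52·(0.63 − j0.22)/(1.37 + j0.22)

Z_L ≈ 22 − j11.9 Ω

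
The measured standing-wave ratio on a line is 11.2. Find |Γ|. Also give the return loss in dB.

|Γ| ≈ 0.836; return loss ≈ 1.56 dB

|Γ| = (S − 1)/(S + 1) = (11.2 − 1)/(11.2 + 1) = 10.2/12.2
RL = −20·log₁₀|Γ| = −20·log₁₀(0.836)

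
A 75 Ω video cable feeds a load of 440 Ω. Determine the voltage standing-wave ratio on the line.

For a purely resistive load, VSWR = R_L/Z_0 or Z_0/R_L (whichever > 1) = 440/75

VSWR ≈ 5.87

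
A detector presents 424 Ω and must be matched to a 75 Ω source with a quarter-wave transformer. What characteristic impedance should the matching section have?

Z_qwt = √(Z_0·R_L) = √(75 × 424) = √31800

Z_qwt ≈ 178 Ω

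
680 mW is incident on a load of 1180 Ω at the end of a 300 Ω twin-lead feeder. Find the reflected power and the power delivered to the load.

Γ = (1180 − 300)/(1180 + 300) = 0.595
|Γ|² = 0.354
P_refl = |Γ|²·P_inc = 240 mW, P_del = (1 − |Γ|²)·P_inc = 440 mW

P_reflected ≈ 240 mW; P_delivered ≈ 440 mW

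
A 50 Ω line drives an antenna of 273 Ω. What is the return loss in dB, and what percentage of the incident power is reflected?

RL ≈ 3.22 dB; 47.7% of incident power reflected

Γ = (273 − 50)/(273 + 50) = 0.69
RL = −20·log₁₀(0.69) = 3.22 dB
P_refl/P_inc = |Γ|² = 0.477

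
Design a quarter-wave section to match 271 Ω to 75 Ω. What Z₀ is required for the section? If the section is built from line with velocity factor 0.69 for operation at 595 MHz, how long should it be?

Z_qwt = √(Z_0·R_L) = √(75 × 271) = √20320
λ = 0.69·c/f = 0.348 m, so l = λ/4 = 0.087 m

Z_qwt ≈ 143 Ω; length ≈ 8.7 cm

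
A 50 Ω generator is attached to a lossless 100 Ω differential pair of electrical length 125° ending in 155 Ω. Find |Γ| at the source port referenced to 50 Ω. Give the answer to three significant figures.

|Γ| ≈ 0.337

tan(βl) = -1.43
Z_in = Z_0·(Z_L + jZ_0·tanβl)/(Z_0 + jZ_L·tanβl) = 79.9 + j33.9 Ω
Γ_s = (Z_in − Z_s)/(Z_in + Z_s) = (29.9 + j33.9)/(130 + j33.9), |Γ_s| = 0.337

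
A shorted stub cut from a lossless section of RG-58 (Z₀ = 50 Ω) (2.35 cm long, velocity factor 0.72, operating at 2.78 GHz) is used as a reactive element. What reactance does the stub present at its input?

λ = v/f = 0.72·c / 2.78 GHz = 0.0777 m
βl = 2π·l/λ = 2π × 0.302 = 109°
tan(βl) = -2.92
For a shorted stub, Z_in = jZ_0·tan(βl)

X_in ≈ -146 Ω (capacitive)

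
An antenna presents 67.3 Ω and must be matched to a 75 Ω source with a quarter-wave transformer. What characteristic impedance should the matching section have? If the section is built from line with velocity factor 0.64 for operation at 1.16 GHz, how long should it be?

Z_qwt ≈ 71 Ω; length ≈ 4.14 cm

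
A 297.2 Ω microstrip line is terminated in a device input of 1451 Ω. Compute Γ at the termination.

Γ = 0.66

Γ = (Z_L − Z_0)/(Z_L + Z_0) = (1451 − 297.2)/(1451 + 297.2) = 1154/1748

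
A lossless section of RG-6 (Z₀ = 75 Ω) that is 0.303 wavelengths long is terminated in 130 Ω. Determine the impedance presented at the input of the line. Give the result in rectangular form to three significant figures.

βl = 2π × 0.303 = 109°
tan(βl) = tan(109°) = -2.89
Z_in = Z_0·(Z_L + jZ_0·tanβl)/(Z_0 + jZ_L·tanβl)
     = 75·(130 − j217)/(75 − j376)

Z_in ≈ 46.6 + j16.6 Ω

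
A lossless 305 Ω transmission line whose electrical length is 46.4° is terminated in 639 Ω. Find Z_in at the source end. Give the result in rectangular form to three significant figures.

tan(βl) = tan(46.4°) = 1.05
Z_in = Z_0·(Z_L + jZ_0·tanβl)/(Z_0 + jZ_L·tanβl)
     = 305·(639 + j320)/(305 + j671)

Z_in ≈ 230 − j186 Ω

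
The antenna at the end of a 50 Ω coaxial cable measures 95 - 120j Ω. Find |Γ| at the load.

|Γ| ≈ 0.681

Γ = (Z_L − Z_0)/(Z_L + Z_0) = (45 − j120)/(145 − j120)
|Γ| = 128/188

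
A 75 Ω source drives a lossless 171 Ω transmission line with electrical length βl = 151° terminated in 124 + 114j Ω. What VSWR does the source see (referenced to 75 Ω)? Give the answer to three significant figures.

tan(βl) = -0.554
Z_in = Z_0·(Z_L + jZ_0·tanβl)/(Z_0 + jZ_L·tanβl) = 79.6 + j37.4 Ω
Γ_s = (Z_in − Z_s)/(Z_in + Z_s) = (4.57 + j37.4)/(155 + j37.4), |Γ_s| = 0.237
VSWR = (1 + |Γ_s|)/(1 − |Γ_s|)

VSWR ≈ 1.62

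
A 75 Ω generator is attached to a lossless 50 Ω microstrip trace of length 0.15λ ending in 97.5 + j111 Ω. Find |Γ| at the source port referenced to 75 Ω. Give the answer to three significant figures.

|Γ| ≈ 0.656

βl = 2π × 0.15 = 54°
tan(βl) = 1.38
Z_in = Z_0·(Z_L + jZ_0·tanβl)/(Z_0 + jZ_L·tanβl) = 24.7 − j55.2 Ω
Γ_s = (Z_in − Z_s)/(Z_in + Z_s) = (-50.3 − j55.2)/(99.7 − j55.2), |Γ_s| = 0.656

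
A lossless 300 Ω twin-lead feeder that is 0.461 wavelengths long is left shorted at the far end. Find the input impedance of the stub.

Z_in ≈ −j75 Ω

βl = 2π × 0.461 = 166°
tan(βl) = -0.25
For a shorted stub, Z_in = jZ_0·tan(βl)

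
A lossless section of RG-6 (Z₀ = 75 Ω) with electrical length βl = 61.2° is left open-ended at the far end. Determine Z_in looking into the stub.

tan(βl) = 1.82
For an open-ended stub, Z_in = −jZ_0·cot(βl) = −jZ_0/tan(βl)

Z_in ≈ −j41.2 Ω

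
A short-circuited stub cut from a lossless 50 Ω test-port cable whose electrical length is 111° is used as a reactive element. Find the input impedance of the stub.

Z_in ≈ −j130 Ω

tan(βl) = -2.61
For a short-circuited stub, Z_in = jZ_0·tan(βl)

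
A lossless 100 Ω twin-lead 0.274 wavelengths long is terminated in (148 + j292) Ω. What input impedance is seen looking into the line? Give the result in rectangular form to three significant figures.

βl = 2π × 0.274 = 98.6°
tan(βl) = tan(98.6°) = -6.58
Z_in = Z_0·(Z_L + jZ_0·tanβl)/(Z_0 + jZ_L·tanβl)
     = 100·(148 − j366)/(2020 − j974)

Z_in ≈ 13 − j11.8 Ω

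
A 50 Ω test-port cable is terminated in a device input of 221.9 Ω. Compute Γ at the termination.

Γ = 0.632

Γ = (Z_L − Z_0)/(Z_L + Z_0) = (221.9 − 50)/(221.9 + 50) = 171.9/271.9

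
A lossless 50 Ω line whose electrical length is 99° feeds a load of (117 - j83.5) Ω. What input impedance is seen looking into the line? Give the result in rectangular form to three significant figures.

Z_in ≈ 15.5 + j17.9 Ω

tan(βl) = tan(99°) = -6.31
Z_in = Z_0·(Z_L + jZ_0·tanβl)/(Z_0 + jZ_L·tanβl)
     = 50·(117 − j399)/(-477 − j739)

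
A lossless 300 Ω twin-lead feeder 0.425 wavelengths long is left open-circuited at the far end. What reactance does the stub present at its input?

βl = 2π × 0.425 = 153°
tan(βl) = -0.51
For an open-circuited stub, Z_in = −jZ_0·cot(βl) = −jZ_0/tan(βl)

X_in ≈ 589 Ω (inductive)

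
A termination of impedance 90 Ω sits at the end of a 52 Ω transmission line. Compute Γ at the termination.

Γ = (Z_L − Z_0)/(Z_L + Z_0) = (90 − 52)/(90 + 52) = 38/142

Γ = 0.268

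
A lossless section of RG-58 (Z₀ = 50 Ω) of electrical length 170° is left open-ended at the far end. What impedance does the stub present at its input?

Z_in ≈ +j284 Ω

tan(βl) = -0.176
For an open-ended stub, Z_in = −jZ_0·cot(βl) = −jZ_0/tan(βl)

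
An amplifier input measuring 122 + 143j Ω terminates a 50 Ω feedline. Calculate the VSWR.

Γ = (Z_L − Z_0)/(Z_L + Z_0) = (72 + j143)/(172 + j143)
|Γ| = 160/224 = 0.716
VSWR = (1 + |Γ|)/(1 − |Γ|) = 1.72/0.284

VSWR ≈ 6.04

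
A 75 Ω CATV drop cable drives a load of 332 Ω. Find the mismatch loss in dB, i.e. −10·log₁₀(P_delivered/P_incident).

mismatch loss ≈ 2.21 dB

Γ = (332 − 75)/(332 + 75) = 0.631
|Γ|² = 0.399, so P_del/P_inc = 1 − |Γ|² = 0.601
ML = −10·log₁₀(1 − |Γ|²)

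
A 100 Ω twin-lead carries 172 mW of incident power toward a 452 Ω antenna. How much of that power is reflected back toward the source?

P_reflected ≈ 69.9 mW

Γ = (452 − 100)/(452 + 100) = 0.638
|Γ|² = 0.407
P_refl = |Γ|²·P_inc = 69.9 mW, P_del = (1 − |Γ|²)·P_inc = 102 mW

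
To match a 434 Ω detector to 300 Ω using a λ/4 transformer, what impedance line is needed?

Z_qwt ≈ 361 Ω

Z_qwt = √(Z_0·R_L) = √(300 × 434) = √130200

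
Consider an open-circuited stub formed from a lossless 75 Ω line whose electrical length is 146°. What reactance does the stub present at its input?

tan(βl) = -0.675
For an open-circuited stub, Z_in = −jZ_0·cot(βl) = −jZ_0/tan(βl)

X_in ≈ 111 Ω (inductive)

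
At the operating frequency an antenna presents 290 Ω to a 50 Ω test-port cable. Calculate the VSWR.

VSWR ≈ 5.8

Γ = (290 − 50)/(290 + 50) = 0.706
VSWR = (1 + 0.706)/(1 − 0.706)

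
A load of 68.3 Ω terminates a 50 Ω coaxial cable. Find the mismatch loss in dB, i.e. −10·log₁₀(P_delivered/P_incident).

mismatch loss ≈ 0.105 dB

Γ = (68.3 − 50)/(68.3 + 50) = 0.155
|Γ|² = 0.0239, so P_del/P_inc = 1 − |Γ|² = 0.976
ML = −10·log₁₀(1 − |Γ|²)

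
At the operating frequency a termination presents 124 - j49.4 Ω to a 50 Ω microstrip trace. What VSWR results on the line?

VSWR ≈ 2.94

Γ = (Z_L − Z_0)/(Z_L + Z_0) = (74 − j49.4)/(174 − j49.4)
|Γ| = 89/181 = 0.492
VSWR = (1 + |Γ|)/(1 − |Γ|) = 1.49/0.508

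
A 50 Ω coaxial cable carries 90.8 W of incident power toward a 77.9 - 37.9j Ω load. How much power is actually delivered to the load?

|Γ| = |(27.9 − j37.9)/(127.9 − j37.9)| = 0.353
|Γ|² = 0.124
P_refl = |Γ|²·P_inc = 11.3 W, P_del = (1 − |Γ|²)·P_inc = 79.5 W

P_delivered ≈ 79.5 W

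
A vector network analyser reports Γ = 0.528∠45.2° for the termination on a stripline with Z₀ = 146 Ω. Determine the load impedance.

Z_L ≈ 197 + j205 Ω

Z_L = Z_0·(1 + Γ)/(1 − Γ) = 146·(1.37 + j0.375)/(0.628 − j0.375)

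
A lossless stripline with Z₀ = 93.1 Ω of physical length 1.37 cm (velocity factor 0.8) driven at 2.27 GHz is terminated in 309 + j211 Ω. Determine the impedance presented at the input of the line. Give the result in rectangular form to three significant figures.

Z_in ≈ 45.8 − j106 Ω

λ = v/f = 0.8·c / 2.27 GHz = 0.106 m
βl = 2π·l/λ = 2π × 0.13 = 46.6°
tan(βl) = tan(46.6°) = 1.06
Z_in = Z_0·(Z_L + jZ_0·tanβl)/(Z_0 + jZ_L·tanβl)
     = 93.1·(309 + j310)/(-130 + j327)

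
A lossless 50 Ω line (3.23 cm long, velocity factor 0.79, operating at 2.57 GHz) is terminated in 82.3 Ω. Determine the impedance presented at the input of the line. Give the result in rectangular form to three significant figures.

λ = v/f = 0.79·c / 2.57 GHz = 0.0922 m
βl = 2π·l/λ = 2π × 0.35 = 126°
tan(βl) = tan(126°) = -1.37
Z_in = Z_0·(Z_L + jZ_0·tanβl)/(Z_0 + jZ_L·tanβl)
     = 50·(82.3 − j68.6)/(50 − j113)

Z_in ≈ 38.9 + j19.2 Ω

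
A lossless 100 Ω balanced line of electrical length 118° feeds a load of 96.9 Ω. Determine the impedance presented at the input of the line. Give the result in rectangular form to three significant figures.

Z_in ≈ 102 − j2.66 Ω

tan(βl) = tan(118°) = -1.88
Z_in = Z_0·(Z_L + jZ_0·tanβl)/(Z_0 + jZ_L·tanβl)
     = 100·(96.9 − j188)/(100 − j182)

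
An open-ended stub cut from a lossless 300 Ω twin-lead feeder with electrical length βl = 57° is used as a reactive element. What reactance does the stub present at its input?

tan(βl) = 1.54
For an open-ended stub, Z_in = −jZ_0·cot(βl) = −jZ_0/tan(βl)

X_in ≈ -195 Ω (capacitive)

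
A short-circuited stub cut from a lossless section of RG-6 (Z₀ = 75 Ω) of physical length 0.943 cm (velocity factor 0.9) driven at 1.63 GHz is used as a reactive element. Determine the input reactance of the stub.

X_in ≈ 28 Ω (inductive)

λ = v/f = 0.9·c / 1.63 GHz = 0.166 m
βl = 2π·l/λ = 2π × 0.0569 = 20.5°
tan(βl) = 0.374
For a short-circuited stub, Z_in = jZ_0·tan(βl)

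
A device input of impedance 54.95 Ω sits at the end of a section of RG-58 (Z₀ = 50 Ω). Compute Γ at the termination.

Γ = 0.0472

Γ = (Z_L − Z_0)/(Z_L + Z_0) = (54.95 − 50)/(54.95 + 50) = 4.95/105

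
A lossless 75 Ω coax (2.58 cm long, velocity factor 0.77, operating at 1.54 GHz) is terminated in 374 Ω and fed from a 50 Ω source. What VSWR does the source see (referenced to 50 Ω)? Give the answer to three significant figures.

λ = v/f = 0.77·c / 1.54 GHz = 0.15 m
βl = 2π·l/λ = 2π × 0.172 = 61.9°
tan(βl) = 1.87
Z_in = Z_0·(Z_L + jZ_0·tanβl)/(Z_0 + jZ_L·tanβl) = 19.1 − j38 Ω
Γ_s = (Z_in − Z_s)/(Z_in + Z_s) = (-30.9 − j38)/(69.1 − j38), |Γ_s| = 0.621
VSWR = (1 + |Γ_s|)/(1 − |Γ_s|)

VSWR ≈ 4.28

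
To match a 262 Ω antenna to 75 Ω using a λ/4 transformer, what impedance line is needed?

Z_qwt = √(Z_0·R_L) = √(75 × 262) = √19650

Z_qwt ≈ 140 Ω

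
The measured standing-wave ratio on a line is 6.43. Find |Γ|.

|Γ| = (S − 1)/(S + 1) = (6.43 − 1)/(6.43 + 1) = 5.43/7.43

|Γ| ≈ 0.731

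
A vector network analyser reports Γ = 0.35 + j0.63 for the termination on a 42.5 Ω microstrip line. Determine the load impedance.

Z_L = Z_0·(1 + Γ)/(1 − Γ) = 42.5·(1.35 + j0.63)/(0.65 − j0.63)

Z_L ≈ 24.9 + j65.4 Ω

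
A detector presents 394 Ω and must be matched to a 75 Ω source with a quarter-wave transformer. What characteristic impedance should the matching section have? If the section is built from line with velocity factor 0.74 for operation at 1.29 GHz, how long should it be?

Z_qwt ≈ 172 Ω; length ≈ 4.3 cm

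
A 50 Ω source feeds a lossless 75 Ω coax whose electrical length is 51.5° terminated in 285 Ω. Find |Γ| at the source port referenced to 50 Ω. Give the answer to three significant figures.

|Γ| ≈ 0.584

tan(βl) = 1.26
Z_in = Z_0·(Z_L + jZ_0·tanβl)/(Z_0 + jZ_L·tanβl) = 30.9 − j53.2 Ω
Γ_s = (Z_in − Z_s)/(Z_in + Z_s) = (-19.1 − j53.2)/(80.9 − j53.2), |Γ_s| = 0.584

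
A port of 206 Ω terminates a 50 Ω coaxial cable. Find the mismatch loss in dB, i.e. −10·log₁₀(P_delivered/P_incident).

Γ = (206 − 50)/(206 + 50) = 0.609
|Γ|² = 0.371, so P_del/P_inc = 1 − |Γ|² = 0.629
ML = −10·log₁₀(1 − |Γ|²)

mismatch loss ≈ 2.02 dB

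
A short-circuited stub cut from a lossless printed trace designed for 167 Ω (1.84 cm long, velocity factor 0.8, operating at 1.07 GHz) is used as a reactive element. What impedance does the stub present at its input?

λ = v/f = 0.8·c / 1.07 GHz = 0.224 m
βl = 2π·l/λ = 2π × 0.082 = 29.5°
tan(βl) = 0.567
For a short-circuited stub, Z_in = jZ_0·tan(βl)

Z_in ≈ +j94.6 Ω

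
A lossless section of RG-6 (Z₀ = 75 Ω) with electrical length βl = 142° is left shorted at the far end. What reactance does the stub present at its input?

tan(βl) = -0.781
For a shorted stub, Z_in = jZ_0·tan(βl)

X_in ≈ -58.6 Ω (capacitive)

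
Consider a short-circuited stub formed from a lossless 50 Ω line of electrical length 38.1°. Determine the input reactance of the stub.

tan(βl) = 0.784
For a short-circuited stub, Z_in = jZ_0·tan(βl)

X_in ≈ 39.2 Ω (inductive)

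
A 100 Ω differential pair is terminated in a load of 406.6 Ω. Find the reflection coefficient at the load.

Γ = 0.605

Γ = (Z_L − Z_0)/(Z_L + Z_0) = (406.6 − 100)/(406.6 + 100) = 306.6/506.6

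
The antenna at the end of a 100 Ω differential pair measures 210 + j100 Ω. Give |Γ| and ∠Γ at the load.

Γ ≈ 0.456 ∠ 24.4°

Γ = (Z_L − Z_0)/(Z_L + Z_0) = (110 + j100)/(310 + j100)
|Γ| = 149/326 = 0.456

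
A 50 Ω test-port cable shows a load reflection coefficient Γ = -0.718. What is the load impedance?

Z_L = Z_0·(1 + Γ)/(1 − Γ) = 50·(0.282)/(1.72)

Z_L ≈ 8.21 Ω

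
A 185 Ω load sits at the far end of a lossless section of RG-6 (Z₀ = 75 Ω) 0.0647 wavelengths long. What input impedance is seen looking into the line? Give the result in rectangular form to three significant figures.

Z_in ≈ 103 − j77.2 Ω

βl = 2π × 0.0647 = 23.3°
tan(βl) = tan(23.3°) = 0.431
Z_in = Z_0·(Z_L + jZ_0·tanβl)/(Z_0 + jZ_L·tanβl)
     = 75·(185 + j32.3)/(75 + j79.6)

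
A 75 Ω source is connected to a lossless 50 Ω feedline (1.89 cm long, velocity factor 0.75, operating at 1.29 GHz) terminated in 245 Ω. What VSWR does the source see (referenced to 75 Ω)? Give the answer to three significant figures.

λ = v/f = 0.75·c / 1.29 GHz = 0.174 m
βl = 2π·l/λ = 2π × 0.108 = 39°
tan(βl) = 0.81
Z_in = Z_0·(Z_L + jZ_0·tanβl)/(Z_0 + jZ_L·tanβl) = 24.2 − j55.6 Ω
Γ_s = (Z_in − Z_s)/(Z_in + Z_s) = (-50.8 − j55.6)/(99.2 − j55.6), |Γ_s| = 0.662
VSWR = (1 + |Γ_s|)/(1 − |Γ_s|)

VSWR ≈ 4.92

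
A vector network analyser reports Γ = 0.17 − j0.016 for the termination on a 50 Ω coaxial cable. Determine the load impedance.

Z_L = Z_0·(1 + Γ)/(1 − Γ) = 50·(1.17 − j0.016)/(0.83 + j0.016)

Z_L ≈ 70.4 − j2.32 Ω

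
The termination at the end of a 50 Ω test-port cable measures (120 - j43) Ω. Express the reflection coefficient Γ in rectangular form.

Γ = (Z_L − Z_0)/(Z_L + Z_0) = (70 − j43)/(170 − j43)

Γ ≈ 0.447 − j0.14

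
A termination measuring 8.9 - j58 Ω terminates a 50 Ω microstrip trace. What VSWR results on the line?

Γ = (Z_L − Z_0)/(Z_L + Z_0) = (-41.1 − j58)/(58.9 − j58)
|Γ| = 71.1/82.7 = 0.86
VSWR = (1 + |Γ|)/(1 − |Γ|) = 1.86/0.14

VSWR ≈ 13.3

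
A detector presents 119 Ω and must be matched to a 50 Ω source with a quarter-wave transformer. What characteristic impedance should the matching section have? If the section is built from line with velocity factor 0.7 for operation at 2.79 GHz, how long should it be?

Z_qwt ≈ 77.1 Ω; length ≈ 1.88 cm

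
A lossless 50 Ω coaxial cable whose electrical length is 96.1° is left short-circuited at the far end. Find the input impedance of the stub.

tan(βl) = -9.36
For a short-circuited stub, Z_in = jZ_0·tan(βl)

Z_in ≈ −j468 Ω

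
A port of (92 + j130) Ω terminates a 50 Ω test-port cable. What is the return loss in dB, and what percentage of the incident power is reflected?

RL ≈ 2.98 dB; 50.4% of incident power reflected

Γ = (42 + j130)/(142 + j130), |Γ| = 0.71
RL = −20·log₁₀(0.71) = 2.98 dB
P_refl/P_inc = |Γ|² = 0.504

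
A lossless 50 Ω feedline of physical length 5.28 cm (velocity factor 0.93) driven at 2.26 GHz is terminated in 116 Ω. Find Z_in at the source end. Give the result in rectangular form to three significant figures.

λ = v/f = 0.93·c / 2.26 GHz = 0.123 m
βl = 2π·l/λ = 2π × 0.428 = 154°
tan(βl) = tan(154°) = -0.488
Z_in = Z_0·(Z_L + jZ_0·tanβl)/(Z_0 + jZ_L·tanβl)
     = 50·(116 − j24.4)/(50 − j56.6)

Z_in ≈ 62.9 + j46.9 Ω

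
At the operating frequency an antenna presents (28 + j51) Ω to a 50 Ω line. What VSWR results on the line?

VSWR ≈ 3.95

Γ = (Z_L − Z_0)/(Z_L + Z_0) = (-22 + j51)/(78 + j51)
|Γ| = 55.5/93.2 = 0.596
VSWR = (1 + |Γ|)/(1 − |Γ|) = 1.6/0.404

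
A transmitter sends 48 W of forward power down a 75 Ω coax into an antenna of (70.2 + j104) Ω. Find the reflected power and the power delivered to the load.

P_reflected ≈ 16.3 W; P_delivered ≈ 31.7 W

|Γ| = |(-4.8 + j104)/(145.2 + j104)| = 0.583
|Γ|² = 0.34
P_refl = |Γ|²·P_inc = 16.3 W, P_del = (1 − |Γ|²)·P_inc = 31.7 W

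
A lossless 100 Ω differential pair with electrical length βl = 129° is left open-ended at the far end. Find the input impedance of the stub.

tan(βl) = -1.23
For an open-ended stub, Z_in = −jZ_0·cot(βl) = −jZ_0/tan(βl)

Z_in ≈ +j81 Ω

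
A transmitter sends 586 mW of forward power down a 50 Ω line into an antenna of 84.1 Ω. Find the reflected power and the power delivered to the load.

Γ = (84.1 − 50)/(84.1 + 50) = 0.254
|Γ|² = 0.0647
P_refl = |Γ|²·P_inc = 37.9 mW, P_del = (1 − |Γ|²)·P_inc = 548 mW

P_reflected ≈ 37.9 mW; P_delivered ≈ 548 mW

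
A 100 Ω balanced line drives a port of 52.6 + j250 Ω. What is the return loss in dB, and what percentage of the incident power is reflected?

RL ≈ 1.22 dB; 75.5% of incident power reflected

Γ = (-47.4 + j250)/(152.6 + j250), |Γ| = 0.869
RL = −20·log₁₀(0.869) = 1.22 dB
P_refl/P_inc = |Γ|² = 0.755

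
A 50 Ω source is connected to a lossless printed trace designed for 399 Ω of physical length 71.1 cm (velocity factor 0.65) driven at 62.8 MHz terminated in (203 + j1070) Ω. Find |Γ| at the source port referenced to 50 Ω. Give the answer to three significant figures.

λ = v/f = 0.65·c / 62.8 MHz = 3.11 m
βl = 2π·l/λ = 2π × 0.229 = 82.4°
tan(βl) = 7.53
Z_in = Z_0·(Z_L + jZ_0·tanβl)/(Z_0 + jZ_L·tanβl) = 30.6 − j206 Ω
Γ_s = (Z_in − Z_s)/(Z_in + Z_s) = (-19.4 − j206)/(80.6 − j206), |Γ_s| = 0.936

|Γ| ≈ 0.936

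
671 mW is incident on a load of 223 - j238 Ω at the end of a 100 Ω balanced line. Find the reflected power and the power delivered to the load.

P_reflected ≈ 299 mW; P_delivered ≈ 372 mW

|Γ| = |(123 − j238)/(323 − j238)| = 0.668
|Γ|² = 0.446
P_refl = |Γ|²·P_inc = 299 mW, P_del = (1 − |Γ|²)·P_inc = 372 mW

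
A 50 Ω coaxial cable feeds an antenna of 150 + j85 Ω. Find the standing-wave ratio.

VSWR ≈ 4.05

Γ = (Z_L − Z_0)/(Z_L + Z_0) = (100 + j85)/(200 + j85)
|Γ| = 131/217 = 0.604
VSWR = (1 + |Γ|)/(1 − |Γ|) = 1.6/0.396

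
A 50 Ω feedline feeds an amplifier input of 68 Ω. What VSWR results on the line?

For a purely resistive load, VSWR = R_L/Z_0 or Z_0/R_L (whichever > 1) = 68/50

VSWR ≈ 1.36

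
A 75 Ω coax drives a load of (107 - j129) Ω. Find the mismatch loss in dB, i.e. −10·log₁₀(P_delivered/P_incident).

Γ = (32 − j129)/(182 − j129), |Γ| = 0.596
|Γ|² = 0.355, so P_del/P_inc = 1 − |Γ|² = 0.645
ML = −10·log₁₀(1 − |Γ|²)

mismatch loss ≈ 1.9 dB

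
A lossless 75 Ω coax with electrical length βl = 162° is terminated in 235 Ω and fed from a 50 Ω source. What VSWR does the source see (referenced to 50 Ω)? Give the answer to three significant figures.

VSWR ≈ 4.46

tan(βl) = -0.325
Z_in = Z_0·(Z_L + jZ_0·tanβl)/(Z_0 + jZ_L·tanβl) = 128 + j106 Ω
Γ_s = (Z_in − Z_s)/(Z_in + Z_s) = (77.6 + j106)/(178 + j106), |Γ_s| = 0.634
VSWR = (1 + |Γ_s|)/(1 − |Γ_s|)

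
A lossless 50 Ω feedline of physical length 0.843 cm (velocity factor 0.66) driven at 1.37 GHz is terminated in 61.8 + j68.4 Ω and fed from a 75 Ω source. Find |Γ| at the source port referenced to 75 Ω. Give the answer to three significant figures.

|Γ| ≈ 0.371

λ = v/f = 0.66·c / 1.37 GHz = 0.145 m
βl = 2π·l/λ = 2π × 0.0583 = 21°
tan(βl) = 0.384
Z_in = Z_0·(Z_L + jZ_0·tanβl)/(Z_0 + jZ_L·tanβl) = 157 + j27.3 Ω
Γ_s = (Z_in − Z_s)/(Z_in + Z_s) = (82.4 + j27.3)/(232 + j27.3), |Γ_s| = 0.371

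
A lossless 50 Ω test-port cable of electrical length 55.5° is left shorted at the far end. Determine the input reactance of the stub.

tan(βl) = 1.46
For a shorted stub, Z_in = jZ_0·tan(βl)

X_in ≈ 72.8 Ω (inductive)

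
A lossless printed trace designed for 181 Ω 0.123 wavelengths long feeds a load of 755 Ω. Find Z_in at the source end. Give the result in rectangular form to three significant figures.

Z_in ≈ 83.9 − j165 Ω

βl = 2π × 0.123 = 44.3°
tan(βl) = tan(44.3°) = 0.975
Z_in = Z_0·(Z_L + jZ_0·tanβl)/(Z_0 + jZ_L·tanβl)
     = 181·(755 + j177)/(181 + j736)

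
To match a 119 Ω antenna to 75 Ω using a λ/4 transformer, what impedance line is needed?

Z_qwt ≈ 94.5 Ω

Z_qwt = √(Z_0·R_L) = √(75 × 119) = √8925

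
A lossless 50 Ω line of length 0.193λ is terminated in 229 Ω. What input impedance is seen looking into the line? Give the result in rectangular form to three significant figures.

βl = 2π × 0.193 = 69.5°
tan(βl) = tan(69.5°) = 2.67
Z_in = Z_0·(Z_L + jZ_0·tanβl)/(Z_0 + jZ_L·tanβl)
     = 50·(229 + j134)/(50 + j612)

Z_in ≈ 12.4 − j17.7 Ω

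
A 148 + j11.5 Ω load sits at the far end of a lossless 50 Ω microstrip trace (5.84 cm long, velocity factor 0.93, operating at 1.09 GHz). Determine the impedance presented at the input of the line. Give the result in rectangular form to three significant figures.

Z_in ≈ 17.2 − j7.44 Ω

λ = v/f = 0.93·c / 1.09 GHz = 0.256 m
βl = 2π·l/λ = 2π × 0.228 = 82.1°
tan(βl) = tan(82.1°) = 7.24
Z_in = Z_0·(Z_L + jZ_0·tanβl)/(Z_0 + jZ_L·tanβl)
     = 50·(148 + j374)/(-33.3 + j1070)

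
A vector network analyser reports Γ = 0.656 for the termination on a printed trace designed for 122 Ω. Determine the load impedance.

Z_L = Z_0·(1 + Γ)/(1 − Γ) = 122·(1.66)/(0.344)

Z_L ≈ 587 Ω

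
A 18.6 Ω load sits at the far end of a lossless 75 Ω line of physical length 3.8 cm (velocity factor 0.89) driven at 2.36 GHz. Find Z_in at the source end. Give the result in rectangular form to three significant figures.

λ = v/f = 0.89·c / 2.36 GHz = 0.113 m
βl = 2π·l/λ = 2π × 0.336 = 121°
tan(βl) = tan(121°) = -1.67
Z_in = Z_0·(Z_L + jZ_0·tanβl)/(Z_0 + jZ_L·tanβl)
     = 75·(18.6 − j125)/(75 − j31.1)

Z_in ≈ 60.1 − j100 Ω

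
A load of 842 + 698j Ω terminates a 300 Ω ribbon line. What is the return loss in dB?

RL ≈ 3.61 dB

Γ = (542 + j698)/(1142 + j698), |Γ| = 0.66
RL = −20·log₁₀|Γ| = −20·log₁₀(0.66)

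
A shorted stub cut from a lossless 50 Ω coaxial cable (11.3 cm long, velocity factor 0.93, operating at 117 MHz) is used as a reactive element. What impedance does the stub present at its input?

λ = v/f = 0.93·c / 117 MHz = 2.38 m
βl = 2π·l/λ = 2π × 0.0474 = 17.1°
tan(βl) = 0.307
For a shorted stub, Z_in = jZ_0·tan(βl)

Z_in ≈ +j15.3 Ω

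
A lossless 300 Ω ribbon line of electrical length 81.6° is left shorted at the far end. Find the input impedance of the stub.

tan(βl) = 6.77
For a shorted stub, Z_in = jZ_0·tan(βl)

Z_in ≈ +j2030 Ω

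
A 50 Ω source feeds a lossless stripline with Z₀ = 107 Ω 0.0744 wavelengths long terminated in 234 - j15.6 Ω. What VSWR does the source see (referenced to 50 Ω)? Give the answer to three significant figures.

βl = 2π × 0.0744 = 26.8°
tan(βl) = 0.505
Z_in = Z_0·(Z_L + jZ_0·tanβl)/(Z_0 + jZ_L·tanβl) = 124 − j91.5 Ω
Γ_s = (Z_in − Z_s)/(Z_in + Z_s) = (73.8 − j91.5)/(174 − j91.5), |Γ_s| = 0.599
VSWR = (1 + |Γ_s|)/(1 − |Γ_s|)

VSWR ≈ 3.98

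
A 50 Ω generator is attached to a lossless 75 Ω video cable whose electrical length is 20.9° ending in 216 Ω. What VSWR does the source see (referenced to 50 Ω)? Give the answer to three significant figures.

VSWR ≈ 4.04

tan(βl) = 0.382
Z_in = Z_0·(Z_L + jZ_0·tanβl)/(Z_0 + jZ_L·tanβl) = 112 − j94.6 Ω
Γ_s = (Z_in − Z_s)/(Z_in + Z_s) = (62 − j94.6)/(162 − j94.6), |Γ_s| = 0.603
VSWR = (1 + |Γ_s|)/(1 − |Γ_s|)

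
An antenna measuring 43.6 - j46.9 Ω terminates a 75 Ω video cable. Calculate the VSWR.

Γ = (Z_L − Z_0)/(Z_L + Z_0) = (-31.4 − j46.9)/(118.6 − j46.9)
|Γ| = 56.4/128 = 0.443
VSWR = (1 + |Γ|)/(1 − |Γ|) = 1.44/0.557

VSWR ≈ 2.59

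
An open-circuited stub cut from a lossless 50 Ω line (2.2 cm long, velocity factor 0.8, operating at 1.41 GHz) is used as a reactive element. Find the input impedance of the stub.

λ = v/f = 0.8·c / 1.41 GHz = 0.17 m
βl = 2π·l/λ = 2π × 0.129 = 46.5°
tan(βl) = 1.05
For an open-circuited stub, Z_in = −jZ_0·cot(βl) = −jZ_0/tan(βl)

Z_in ≈ −j47.4 Ω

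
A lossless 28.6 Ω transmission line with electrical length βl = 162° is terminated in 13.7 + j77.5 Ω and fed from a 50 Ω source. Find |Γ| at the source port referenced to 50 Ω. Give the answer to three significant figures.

tan(βl) = -0.325
Z_in = Z_0·(Z_L + jZ_0·tanβl)/(Z_0 + jZ_L·tanβl) = 4.25 + j36.6 Ω
Γ_s = (Z_in − Z_s)/(Z_in + Z_s) = (-45.7 + j36.6)/(54.3 + j36.6), |Γ_s| = 0.895

|Γ| ≈ 0.895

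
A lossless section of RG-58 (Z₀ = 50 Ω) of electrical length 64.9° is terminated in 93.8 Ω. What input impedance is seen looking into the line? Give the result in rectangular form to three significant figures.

tan(βl) = tan(64.9°) = 2.13
Z_in = Z_0·(Z_L + jZ_0·tanβl)/(Z_0 + jZ_L·tanβl)
     = 50·(93.8 + j107)/(50 + j200)

Z_in ≈ 30.6 − j15.8 Ω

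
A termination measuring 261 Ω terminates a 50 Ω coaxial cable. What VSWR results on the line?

VSWR ≈ 5.22

Γ = (261 − 50)/(261 + 50) = 0.678
VSWR = (1 + 0.678)/(1 − 0.678)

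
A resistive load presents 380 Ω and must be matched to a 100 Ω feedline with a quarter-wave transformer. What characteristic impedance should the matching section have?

Z_qwt = √(Z_0·R_L) = √(100 × 380) = √38000

Z_qwt ≈ 195 Ω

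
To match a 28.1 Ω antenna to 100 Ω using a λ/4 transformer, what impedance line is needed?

Z_qwt = √(Z_0·R_L) = √(100 × 28.1) = √2810

Z_qwt ≈ 53 Ω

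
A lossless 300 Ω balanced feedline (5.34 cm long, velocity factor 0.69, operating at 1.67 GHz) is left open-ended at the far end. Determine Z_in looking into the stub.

Z_in ≈ +j646 Ω

λ = v/f = 0.69·c / 1.67 GHz = 0.124 m
βl = 2π·l/λ = 2π × 0.431 = 155°
tan(βl) = -0.464
For an open-ended stub, Z_in = −jZ_0·cot(βl) = −jZ_0/tan(βl)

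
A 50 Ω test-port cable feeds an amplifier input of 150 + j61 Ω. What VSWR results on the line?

VSWR ≈ 3.55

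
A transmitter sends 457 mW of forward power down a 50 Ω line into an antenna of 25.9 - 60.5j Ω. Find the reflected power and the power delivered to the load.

P_reflected ≈ 206 mW; P_delivered ≈ 251 mW

|Γ| = |(-24.1 − j60.5)/(75.9 − j60.5)| = 0.671
|Γ|² = 0.45
P_refl = |Γ|²·P_inc = 206 mW, P_del = (1 − |Γ|²)·P_inc = 251 mW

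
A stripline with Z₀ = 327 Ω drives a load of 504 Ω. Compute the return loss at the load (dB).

Γ = (504 − 327)/(504 + 327) = 0.213
RL = −20·log₁₀|Γ| = −20·log₁₀(0.213)

RL ≈ 13.4 dB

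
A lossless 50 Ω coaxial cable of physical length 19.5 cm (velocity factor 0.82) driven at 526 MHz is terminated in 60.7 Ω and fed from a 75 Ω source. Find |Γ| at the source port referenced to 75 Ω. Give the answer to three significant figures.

λ = v/f = 0.82·c / 526 MHz = 0.468 m
βl = 2π·l/λ = 2π × 0.417 = 150°
tan(βl) = -0.575
Z_in = Z_0·(Z_L + jZ_0·tanβl)/(Z_0 + jZ_L·tanβl) = 54.3 + j9.16 Ω
Γ_s = (Z_in − Z_s)/(Z_in + Z_s) = (-20.7 + j9.16)/(129 + j9.16), |Γ_s| = 0.175

|Γ| ≈ 0.175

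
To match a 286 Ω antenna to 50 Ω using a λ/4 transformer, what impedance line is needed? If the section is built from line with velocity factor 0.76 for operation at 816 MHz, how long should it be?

Z_qwt = √(Z_0·R_L) = √(50 × 286) = √14300
λ = 0.76·c/f = 0.279 m, so l = λ/4 = 0.0699 m

Z_qwt ≈ 120 Ω; length ≈ 6.99 cm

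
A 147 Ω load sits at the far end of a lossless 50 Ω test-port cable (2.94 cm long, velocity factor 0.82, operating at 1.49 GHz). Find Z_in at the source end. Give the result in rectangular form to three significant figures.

λ = v/f = 0.82·c / 1.49 GHz = 0.165 m
βl = 2π·l/λ = 2π × 0.178 = 64.1°
tan(βl) = tan(64.1°) = 2.06
Z_in = Z_0·(Z_L + jZ_0·tanβl)/(Z_0 + jZ_L·tanβl)
     = 50·(147 + j103)/(50 + j303)

Z_in ≈ 20.5 − j20.9 Ω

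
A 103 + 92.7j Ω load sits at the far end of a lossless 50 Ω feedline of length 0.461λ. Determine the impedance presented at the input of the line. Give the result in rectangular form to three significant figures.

βl = 2π × 0.461 = 166°
tan(βl) = tan(166°) = -0.25
Z_in = Z_0·(Z_L + jZ_0·tanβl)/(Z_0 + jZ_L·tanβl)
     = 50·(103 + j80.2)/(73.2 − j25.8)

Z_in ≈ 45.5 + j70.8 Ω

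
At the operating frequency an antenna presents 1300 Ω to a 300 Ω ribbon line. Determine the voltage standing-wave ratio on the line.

VSWR ≈ 4.33

Γ = (1300 − 300)/(1300 + 300) = 0.625
VSWR = (1 + 0.625)/(1 − 0.625)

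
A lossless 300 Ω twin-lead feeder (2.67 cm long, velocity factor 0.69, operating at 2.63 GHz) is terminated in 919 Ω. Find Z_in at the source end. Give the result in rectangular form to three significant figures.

Z_in ≈ 131 + j162 Ω

λ = v/f = 0.69·c / 2.63 GHz = 0.0787 m
βl = 2π·l/λ = 2π × 0.339 = 122°
tan(βl) = tan(122°) = -1.59
Z_in = Z_0·(Z_L + jZ_0·tanβl)/(Z_0 + jZ_L·tanβl)
     = 300·(919 − j478)/(300 − j1460)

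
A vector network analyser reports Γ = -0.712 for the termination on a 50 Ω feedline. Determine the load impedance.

Z_L ≈ 8.41 Ω

Z_L = Z_0·(1 + Γ)/(1 − Γ) = 50·(0.288)/(1.71)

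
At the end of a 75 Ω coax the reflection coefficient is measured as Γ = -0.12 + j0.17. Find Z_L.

Z_L ≈ 55.9 + j19.9 Ω

Z_L = Z_0·(1 + Γ)/(1 − Γ) = 75·(0.88 + j0.17)/(1.12 − j0.17)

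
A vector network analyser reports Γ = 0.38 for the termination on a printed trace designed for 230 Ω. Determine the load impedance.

Z_L = Z_0·(1 + Γ)/(1 − Γ) = 230·(1.38)/(0.62)

Z_L ≈ 512 Ω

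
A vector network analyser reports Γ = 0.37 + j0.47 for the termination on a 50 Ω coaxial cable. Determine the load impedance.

Z_L ≈ 52 + j76.1 Ω

Z_L = Z_0·(1 + Γ)/(1 − Γ) = 50·(1.37 + j0.47)/(0.63 − j0.47)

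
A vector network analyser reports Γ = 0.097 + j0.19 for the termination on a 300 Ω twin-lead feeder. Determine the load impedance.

Z_L ≈ 336 + j134 Ω

Z_L = Z_0·(1 + Γ)/(1 − Γ) = 300·(1.1 + j0.19)/(0.903 − j0.19)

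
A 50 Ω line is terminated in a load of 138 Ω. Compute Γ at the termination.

Γ = 0.468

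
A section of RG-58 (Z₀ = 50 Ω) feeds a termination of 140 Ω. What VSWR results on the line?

For a purely resistive load, VSWR = R_L/Z_0 or Z_0/R_L (whichever > 1) = 140/50

VSWR ≈ 2.8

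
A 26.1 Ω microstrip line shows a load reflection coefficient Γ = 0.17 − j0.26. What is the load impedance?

Z_L = Z_0·(1 + Γ)/(1 − Γ) = 26.1·(1.17 − j0.26)/(0.83 + j0.26)

Z_L ≈ 31.2 − j17.9 Ω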